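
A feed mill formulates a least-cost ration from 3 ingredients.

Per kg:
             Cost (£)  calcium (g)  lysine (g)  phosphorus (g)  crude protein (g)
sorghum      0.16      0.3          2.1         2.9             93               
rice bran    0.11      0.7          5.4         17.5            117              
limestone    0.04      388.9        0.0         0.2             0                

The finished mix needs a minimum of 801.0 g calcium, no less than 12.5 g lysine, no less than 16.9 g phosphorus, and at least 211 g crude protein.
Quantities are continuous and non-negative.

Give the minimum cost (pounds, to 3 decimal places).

£0.337

Treat it as an LP. Let x1 = kg of sorghum, x2 = kg of rice bran, x3 = kg of limestone.
min 0.16x1 + 0.11x2 + 0.04x3 subject to:
  0.3x1 + 0.7x2 + 388.9x3 ≥ 801   (calcium)
  2.1x1 + 5.4x2 ≥ 12.5   (lysine)
  2.9x1 + 17.5x2 + 0.2x3 ≥ 16.9   (phosphorus)
  93x1 + 117x2 ≥ 211   (crude protein)
  x1, x2, x3 ≥ 0.
The optimal basis is {rice bran, limestone}; sorghum drops out. The calcium and lysine requirements are met with equality.
So rice bran = 2.315 kg, limestone = 2.055 kg.
Objective = 0.11·2.315 + 0.04·2.055 = 0.33685.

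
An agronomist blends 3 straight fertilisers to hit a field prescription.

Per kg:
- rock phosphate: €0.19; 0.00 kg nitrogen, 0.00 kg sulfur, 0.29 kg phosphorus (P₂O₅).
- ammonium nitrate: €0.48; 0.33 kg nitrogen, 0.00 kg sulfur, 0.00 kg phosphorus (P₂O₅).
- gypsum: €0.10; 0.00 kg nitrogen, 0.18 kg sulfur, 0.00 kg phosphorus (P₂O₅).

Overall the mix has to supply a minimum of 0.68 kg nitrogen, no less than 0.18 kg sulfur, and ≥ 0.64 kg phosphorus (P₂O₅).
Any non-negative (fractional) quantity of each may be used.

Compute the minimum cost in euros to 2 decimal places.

€1.51

Treat it as an LP. Let x1 = kg of rock phosphate, x2 = kg of ammonium nitrate, x3 = kg of gypsum.
Minimize 0.19x1 + 0.48x2 + 0.1x3 s.t.:
  0.33x2 ≥ 0.68   (nitrogen)
  0.18x3 ≥ 0.18   (sulfur)
  0.29x1 ≥ 0.64   (phosphorus (P₂O₅))
  x1, x2, x3 ≥ 0.
The optimal mix uses every input. There the nitrogen, sulfur, phosphorus (P₂O₅) constraints are tight.
That vertex is x1 = 2.207, x2 = 2.061, x3 = 1.
Hence cost = 0.19·2.207 + 0.48·2.061 + 0.1·1 = €1.5086.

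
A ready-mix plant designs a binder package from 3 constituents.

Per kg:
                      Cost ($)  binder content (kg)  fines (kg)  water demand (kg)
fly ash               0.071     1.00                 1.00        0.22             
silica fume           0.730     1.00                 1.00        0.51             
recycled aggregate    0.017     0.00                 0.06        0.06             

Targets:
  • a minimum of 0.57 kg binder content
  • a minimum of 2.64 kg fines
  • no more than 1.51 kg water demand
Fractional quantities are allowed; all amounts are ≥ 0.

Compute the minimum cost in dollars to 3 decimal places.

$0.187

Treat it as an LP. Let x1 = kg of fly ash, x2 = kg of silica fume, x3 = kg of recycled aggregate.
Minimize 0.071x1 + 0.73x2 + 0.017x3 with:
  1x1 + 1x2 ≥ 0.57   (binder content)
  1x1 + 1x2 + 0.06x3 ≥ 2.64   (fines)
  0.22x1 + 0.51x2 + 0.06x3 ≤ 1.51   (water demand)
  x1, x2, x3 ≥ 0.
The cheapest feasible vertex uses only fly ash; silica fume, recycled aggregate are not used. Binding constraint: fines.
Optimal quantities: fly ash = 2.64 kg.
Total cost: 0.071·2.64 = 0.18744.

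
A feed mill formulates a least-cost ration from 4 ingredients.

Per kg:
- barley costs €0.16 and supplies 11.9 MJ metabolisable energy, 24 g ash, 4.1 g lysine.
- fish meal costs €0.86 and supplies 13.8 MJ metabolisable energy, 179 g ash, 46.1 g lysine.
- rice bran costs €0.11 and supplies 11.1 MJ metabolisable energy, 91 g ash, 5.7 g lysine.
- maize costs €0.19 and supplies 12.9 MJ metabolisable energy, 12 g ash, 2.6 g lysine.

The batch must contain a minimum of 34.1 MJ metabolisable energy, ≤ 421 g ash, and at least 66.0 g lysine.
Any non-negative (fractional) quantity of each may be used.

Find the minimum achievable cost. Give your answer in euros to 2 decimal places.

Set it up as a linear program. Let x1 = kg of barley, x2 = kg of fish meal, x3 = kg of rice bran, x4 = kg of maize.
min 0.16x1 + 0.86x2 + 0.11x3 + 0.19x4 subject to:
  11.9x1 + 13.8x2 + 11.1x3 + 12.9x4 ≥ 34.1   (metabolisable energy)
  24x1 + 179x2 + 91x3 + 12x4 ≤ 421   (ash)
  4.1x1 + 46.1x2 + 5.7x3 + 2.6x4 ≥ 66   (lysine)
  x1, x2, x3, x4 ≥ 0.
The minimum-cost mix takes nothing from barley, maize — only fish meal, rice bran. Binding constraints: metabolisable energy and lysine.
Solving gives x2 = 1.243, x3 = 1.527.
Objective = 0.86·1.243 + 0.11·1.527 = 1.2370.

€1.24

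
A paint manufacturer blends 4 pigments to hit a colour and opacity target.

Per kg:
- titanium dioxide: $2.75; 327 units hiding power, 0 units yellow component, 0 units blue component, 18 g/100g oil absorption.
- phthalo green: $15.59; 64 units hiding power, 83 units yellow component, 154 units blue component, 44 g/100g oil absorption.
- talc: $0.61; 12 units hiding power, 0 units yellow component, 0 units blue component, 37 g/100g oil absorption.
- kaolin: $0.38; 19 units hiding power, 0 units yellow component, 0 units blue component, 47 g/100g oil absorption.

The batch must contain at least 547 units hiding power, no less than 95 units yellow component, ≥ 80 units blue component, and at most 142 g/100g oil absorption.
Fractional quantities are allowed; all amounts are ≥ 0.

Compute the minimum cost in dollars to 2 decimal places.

Set it up as a linear program. Let x1 = kg of titanium dioxide, x2 = kg of phthalo green, x3 = kg of talc, x4 = kg of kaolin.
Minimize 2.75x1 + 15.59x2 + 0.61x3 + 0.38x4 with:
  327x1 + 64x2 + 12x3 + 19x4 ≥ 547   (hiding power)
  83x2 ≥ 95   (yellow component)
  154x2 ≥ 80   (blue component)
  18x1 + 44x2 + 37x3 + 47x4 ≤ 142   (oil absorption)
  x1, x2, x3, x4 ≥ 0.
The optimal basis is {titanium dioxide, phthalo green}; talc, kaolin drop out. There the hiding power and yellow component constraints are tight.
That vertex is x1 = 1.4488, x2 = 1.1446.
Total cost: 2.75·1.4488 + 15.59·1.1446 = 21.8285.

$21.83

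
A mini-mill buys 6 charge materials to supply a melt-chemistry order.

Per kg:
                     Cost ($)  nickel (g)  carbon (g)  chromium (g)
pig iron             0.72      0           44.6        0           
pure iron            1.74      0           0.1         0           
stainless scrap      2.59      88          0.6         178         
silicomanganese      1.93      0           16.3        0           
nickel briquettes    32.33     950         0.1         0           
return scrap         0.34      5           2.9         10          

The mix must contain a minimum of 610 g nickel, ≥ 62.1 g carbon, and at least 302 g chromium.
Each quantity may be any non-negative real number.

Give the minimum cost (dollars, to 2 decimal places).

Let x1 = kg of pig iron, x2 = kg of pure iron, x3 = kg of stainless scrap, x4 = kg of silicomanganese, x5 = kg of nickel briquettes, x6 = kg of return scrap.
min 0.72x1 + 1.74x2 + 2.59x3 + 1.93x4 + 32.33x5 + 0.34x6 subject to:
  88x3 + 950x5 + 5x6 ≥ 610   (nickel)
  44.6x1 + 0.1x2 + 0.6x3 + 16.3x4 + 0.1x5 + 2.9x6 ≥ 62.1   (carbon)
  178x3 + 10x6 ≥ 302   (chromium)
  x1, x2, x3, x4, x5, x6 ≥ 0.
At the optimum only pig iron, stainless scrap are positive (pure iron, silicomanganese, nickel briquettes, return scrap = 0). The nickel and carbon requirements are met with equality.
Solving gives x1 = 1.299, x3 = 6.932.
Cost = 0.72·1.299 + 2.59·6.932 = 18.8892.

$18.89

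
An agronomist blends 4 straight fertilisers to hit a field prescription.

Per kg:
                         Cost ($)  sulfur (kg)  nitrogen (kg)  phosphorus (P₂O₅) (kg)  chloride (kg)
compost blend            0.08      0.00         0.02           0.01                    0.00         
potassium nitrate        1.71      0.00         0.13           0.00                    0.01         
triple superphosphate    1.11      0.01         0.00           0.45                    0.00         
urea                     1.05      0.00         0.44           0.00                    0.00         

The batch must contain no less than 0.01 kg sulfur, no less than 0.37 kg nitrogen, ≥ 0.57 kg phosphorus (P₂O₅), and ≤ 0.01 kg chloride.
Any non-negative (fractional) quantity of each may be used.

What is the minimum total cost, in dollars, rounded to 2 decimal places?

$2.29

Set it up as a linear program. Let x1 = kg of compost blend, x2 = kg of potassium nitrate, x3 = kg of triple superphosphate, x4 = kg of urea.
Minimize 0.08x1 + 1.71x2 + 1.11x3 + 1.05x4 subject to:
  0.01x3 ≥ 0.01   (sulfur)
  0.02x1 + 0.13x2 + 0.44x4 ≥ 0.37   (nitrogen)
  0.01x1 + 0.45x3 ≥ 0.57   (phosphorus (P₂O₅))
  0.01x2 ≤ 0.01   (chloride)
  x1, x2, x3, x4 ≥ 0.
The minimum-cost mix takes nothing from compost blend, potassium nitrate — only triple superphosphate, urea. The nitrogen and phosphorus (P₂O₅) requirements are met with equality.
So triple superphosphate = 1.267 kg, urea = 0.8409 kg.
Total cost: 1.11·1.267 + 1.05·0.8409 = 2.2893.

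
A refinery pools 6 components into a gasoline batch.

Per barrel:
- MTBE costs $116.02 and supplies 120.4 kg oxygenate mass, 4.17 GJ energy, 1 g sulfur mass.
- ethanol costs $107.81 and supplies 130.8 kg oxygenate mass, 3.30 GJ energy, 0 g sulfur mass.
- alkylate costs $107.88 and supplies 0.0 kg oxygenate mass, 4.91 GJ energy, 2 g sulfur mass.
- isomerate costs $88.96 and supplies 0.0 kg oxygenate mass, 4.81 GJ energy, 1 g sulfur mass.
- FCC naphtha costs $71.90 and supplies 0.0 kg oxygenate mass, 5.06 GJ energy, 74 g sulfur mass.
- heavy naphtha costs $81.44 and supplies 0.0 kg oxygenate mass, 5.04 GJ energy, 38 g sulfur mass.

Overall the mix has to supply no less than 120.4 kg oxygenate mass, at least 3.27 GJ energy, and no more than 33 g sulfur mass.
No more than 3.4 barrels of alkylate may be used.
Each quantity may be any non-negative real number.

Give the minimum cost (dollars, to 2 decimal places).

$102.54

This is a linear program. Let x1 = barrels of MTBE, x2 = barrels of ethanol, x3 = barrels of alkylate, x4 = barrels of isomerate, x5 = barrels of FCC naphtha, x6 = barrels of heavy naphtha.
Minimize 116.02x1 + 107.81x2 + 107.88x3 + 88.96x4 + 71.9x5 + 81.44x6 subject to:
  120.4x1 + 130.8x2 ≥ 120.4   (oxygenate mass)
  4.17x1 + 3.3x2 + 4.91x3 + 4.81x4 + 5.06x5 + 5.04x6 ≥ 3.27   (energy)
  1x1 + 2x3 + 1x4 + 74x5 + 38x6 ≤ 33   (sulfur mass)
  x3 ≤ 3.4
  x1, x2, x3, x4, x5, x6 ≥ 0.
The minimum-cost mix takes nothing from MTBE, alkylate, isomerate, heavy naphtha — only ethanol, FCC naphtha. There the oxygenate mass and energy constraints are tight.
So ethanol = 0.9205 barrels, FCC naphtha = 0.04593 barrels.
Hence cost = 107.81·0.9205 + 71.9·0.04593 = $102.5415.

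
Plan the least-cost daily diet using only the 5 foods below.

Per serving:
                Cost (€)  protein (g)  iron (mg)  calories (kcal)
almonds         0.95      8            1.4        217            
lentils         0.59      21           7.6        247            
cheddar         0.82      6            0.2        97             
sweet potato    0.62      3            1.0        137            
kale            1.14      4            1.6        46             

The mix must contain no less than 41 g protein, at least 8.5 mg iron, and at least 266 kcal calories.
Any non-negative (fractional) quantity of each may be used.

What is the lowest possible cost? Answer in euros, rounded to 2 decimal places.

€1.15

This is a linear program. Let x1 = servings of almonds, x2 = servings of lentils, x3 = servings of cheddar, x4 = servings of sweet potato, x5 = servings of kale.
Minimise 0.95x1 + 0.59x2 + 0.82x3 + 0.62x4 + 1.14x5 with:
  8x1 + 21x2 + 6x3 + 3x4 + 4x5 ≥ 41   (protein)
  1.4x1 + 7.6x2 + 0.2x3 + 1x4 + 1.6x5 ≥ 8.5   (iron)
  217x1 + 247x2 + 97x3 + 137x4 + 46x5 ≥ 266   (calories)
  x1, x2, x3, x4, x5 ≥ 0.
The minimum-cost mix takes nothing from almonds, cheddar, sweet potato, kale — only lentils. There the protein constraint is tight.
Solving gives x2 = 1.952.
Hence cost = 0.59·1.952 = €1.1517.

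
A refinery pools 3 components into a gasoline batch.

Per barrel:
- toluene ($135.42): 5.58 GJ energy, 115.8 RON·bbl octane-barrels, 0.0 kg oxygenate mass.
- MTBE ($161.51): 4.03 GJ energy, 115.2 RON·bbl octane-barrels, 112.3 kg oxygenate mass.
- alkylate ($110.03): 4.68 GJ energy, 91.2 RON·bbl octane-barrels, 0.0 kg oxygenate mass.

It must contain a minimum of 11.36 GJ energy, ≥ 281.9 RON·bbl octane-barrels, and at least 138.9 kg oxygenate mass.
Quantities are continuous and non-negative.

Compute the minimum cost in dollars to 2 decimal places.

$362.80

Let x1 = barrels of toluene, x2 = barrels of MTBE, x3 = barrels of alkylate.
min 135.42x1 + 161.51x2 + 110.03x3 s.t.:
  5.58x1 + 4.03x2 + 4.68x3 ≥ 11.36   (energy)
  115.8x1 + 115.2x2 + 91.2x3 ≥ 281.9   (octane-barrels)
  112.3x2 ≥ 138.9   (oxygenate mass)
  x1, x2, x3 ≥ 0.
The minimum-cost mix takes nothing from alkylate — only toluene, MTBE. Binding constraints: octane-barrels and oxygenate mass.
So toluene = 1.2039 barrels, MTBE = 1.2369 barrels.
Objective = 135.42·1.2039 + 161.51·1.2369 = 362.8039.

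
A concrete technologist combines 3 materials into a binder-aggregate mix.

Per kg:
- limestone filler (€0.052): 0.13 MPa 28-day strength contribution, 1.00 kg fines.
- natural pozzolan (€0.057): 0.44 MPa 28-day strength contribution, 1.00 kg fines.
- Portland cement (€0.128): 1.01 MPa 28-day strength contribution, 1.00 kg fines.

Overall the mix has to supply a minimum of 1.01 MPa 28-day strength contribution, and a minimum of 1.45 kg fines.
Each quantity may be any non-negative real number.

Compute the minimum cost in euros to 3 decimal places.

Let x1 = kg of limestone filler, x2 = kg of natural pozzolan, x3 = kg of Portland cement.
Minimise 0.052x1 + 0.057x2 + 0.128x3 with:
  0.13x1 + 0.44x2 + 1.01x3 ≥ 1.01   (28-day strength contribution)
  1x1 + 1x2 + 1x3 ≥ 1.45   (fines)
  x1, x2, x3 ≥ 0.
At the optimum only natural pozzolan, Portland cement are positive (limestone filler = 0). There the 28-day strength contribution and fines constraints are tight.
That vertex is x2 = 0.7974, x3 = 0.6526.
Cost = 0.057·0.7974 + 0.128·0.6526 = 0.12898.

€0.129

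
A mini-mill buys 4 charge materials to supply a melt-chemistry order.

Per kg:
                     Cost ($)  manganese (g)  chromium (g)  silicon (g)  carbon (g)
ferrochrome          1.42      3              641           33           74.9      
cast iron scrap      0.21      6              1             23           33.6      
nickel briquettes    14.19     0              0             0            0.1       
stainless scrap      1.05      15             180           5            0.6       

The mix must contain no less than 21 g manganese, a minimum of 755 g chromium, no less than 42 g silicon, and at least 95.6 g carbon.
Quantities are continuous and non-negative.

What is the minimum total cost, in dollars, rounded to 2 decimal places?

$2.28

Let x1 = kg of ferrochrome, x2 = kg of cast iron scrap, x3 = kg of nickel briquettes, x4 = kg of stainless scrap.
Minimize 1.42x1 + 0.21x2 + 14.19x3 + 1.05x4 subject to:
  3x1 + 6x2 + 15x4 ≥ 21   (manganese)
  641x1 + 1x2 + 180x4 ≥ 755   (chromium)
  33x1 + 23x2 + 5x4 ≥ 42   (silicon)
  74.9x1 + 33.6x2 + 0.1x3 + 0.6x4 ≥ 95.6   (carbon)
  x1, x2, x3, x4 ≥ 0.
The cheapest feasible vertex uses only ferrochrome, cast iron scrap; nickel briquettes, stainless scrap are not used. There the manganese and chromium constraints are tight.
Optimal quantities: ferrochrome = 1.173 kg, cast iron scrap = 2.913 kg.
Cost = 1.42·1.173 + 0.21·2.913 = 2.2774.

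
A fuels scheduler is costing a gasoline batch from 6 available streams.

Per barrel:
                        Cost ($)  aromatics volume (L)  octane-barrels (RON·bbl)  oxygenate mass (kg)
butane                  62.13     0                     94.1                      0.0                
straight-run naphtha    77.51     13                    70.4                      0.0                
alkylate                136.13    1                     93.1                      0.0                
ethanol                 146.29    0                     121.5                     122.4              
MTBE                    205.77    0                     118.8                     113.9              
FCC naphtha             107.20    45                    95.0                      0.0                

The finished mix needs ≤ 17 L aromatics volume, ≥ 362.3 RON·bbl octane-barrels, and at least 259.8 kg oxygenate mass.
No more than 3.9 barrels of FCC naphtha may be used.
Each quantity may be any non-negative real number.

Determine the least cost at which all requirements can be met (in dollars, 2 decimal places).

Treat it as an LP. Let x1 = barrels of butane, x2 = barrels of straight-run naphtha, x3 = barrels of alkylate, x4 = barrels of ethanol, x5 = barrels of MTBE, x6 = barrels of FCC naphtha.
Minimise 62.13x1 + 77.51x2 + 136.13x3 + 146.29x4 + 205.77x5 + 107.2x6 subject to:
  13x2 + 1x3 + 45x6 ≤ 17   (aromatics volume)
  94.1x1 + 70.4x2 + 93.1x3 + 121.5x4 + 118.8x5 + 95x6 ≥ 362.3   (octane-barrels)
  122.4x4 + 113.9x5 ≥ 259.8   (oxygenate mass)
  x6 ≤ 3.9
  x1, x2, x3, x4, x5, x6 ≥ 0.
The optimal basis is {butane, ethanol}; straight-run naphtha, alkylate, MTBE, FCC naphtha drop out. The octane-barrels and oxygenate mass requirements are met with equality.
Solving gives x1 = 1.10957, x4 = 2.12255.
Total cost: 62.13·1.10957 + 146.29·2.12255 = 379.4454.

$379.45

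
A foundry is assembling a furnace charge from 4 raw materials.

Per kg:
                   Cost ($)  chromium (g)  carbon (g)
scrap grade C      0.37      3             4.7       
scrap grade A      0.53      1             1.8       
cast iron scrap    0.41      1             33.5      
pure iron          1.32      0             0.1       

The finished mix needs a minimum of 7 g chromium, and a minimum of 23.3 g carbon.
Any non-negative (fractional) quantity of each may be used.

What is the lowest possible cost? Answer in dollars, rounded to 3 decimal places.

Treat it as an LP. Let x1 = kg of scrap grade C, x2 = kg of scrap grade A, x3 = kg of cast iron scrap, x4 = kg of pure iron.
Minimize 0.37x1 + 0.53x2 + 0.41x3 + 1.32x4 with:
  3x1 + 1x2 + 1x3 ≥ 7   (chromium)
  4.7x1 + 1.8x2 + 33.5x3 + 0.1x4 ≥ 23.3   (carbon)
  x1, x2, x3, x4 ≥ 0.
The cheapest feasible vertex uses only scrap grade C, cast iron scrap; scrap grade A, pure iron are not used. There the chromium and carbon constraints are tight.
Optimal quantities: scrap grade C = 2.205 kg, cast iron scrap = 0.3862 kg.
Objective = 0.37·2.205 + 0.41·0.3862 = 0.97419.

$0.974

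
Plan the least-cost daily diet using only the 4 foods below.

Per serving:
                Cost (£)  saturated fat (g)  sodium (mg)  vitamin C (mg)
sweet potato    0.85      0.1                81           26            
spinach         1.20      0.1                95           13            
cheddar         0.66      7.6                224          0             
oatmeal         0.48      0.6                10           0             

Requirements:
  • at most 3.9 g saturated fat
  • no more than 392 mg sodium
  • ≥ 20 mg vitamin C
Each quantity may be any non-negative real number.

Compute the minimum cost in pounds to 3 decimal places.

£0.654

Set it up as a linear program. Let x1 = servings of sweet potato, x2 = servings of spinach, x3 = servings of cheddar, x4 = servings of oatmeal.
Minimise 0.85x1 + 1.2x2 + 0.66x3 + 0.48x4 subject to:
  0.1x1 + 0.1x2 + 7.6x3 + 0.6x4 ≤ 3.9   (saturated fat)
  81x1 + 95x2 + 224x3 + 10x4 ≤ 392   (sodium)
  26x1 + 13x2 ≥ 20   (vitamin C)
  x1, x2, x3, x4 ≥ 0.
The cheapest feasible vertex uses only sweet potato; spinach, cheddar, oatmeal are not used. Binding constraint: vitamin C.
So sweet potato = 0.7692 servings.
Hence cost = 0.85·0.7692 = £0.65382.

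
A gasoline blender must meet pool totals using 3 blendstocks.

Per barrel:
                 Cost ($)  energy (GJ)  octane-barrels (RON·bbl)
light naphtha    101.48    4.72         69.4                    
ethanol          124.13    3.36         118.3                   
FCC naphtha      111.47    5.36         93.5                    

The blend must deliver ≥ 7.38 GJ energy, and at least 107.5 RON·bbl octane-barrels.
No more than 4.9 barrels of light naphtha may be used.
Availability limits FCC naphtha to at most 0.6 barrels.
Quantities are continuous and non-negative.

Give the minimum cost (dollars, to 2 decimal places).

Let x1 = barrels of light naphtha, x2 = barrels of ethanol, x3 = barrels of FCC naphtha.
min 101.48x1 + 124.13x2 + 111.47x3 s.t.:
  4.72x1 + 3.36x2 + 5.36x3 ≥ 7.38   (energy)
  69.4x1 + 118.3x2 + 93.5x3 ≥ 107.5   (octane-barrels)
  x1 ≤ 4.9
  x3 ≤ 0.6
  x1, x2, x3 ≥ 0.
The optimal basis is {light naphtha, FCC naphtha}; ethanol drops out. The energy and the FCC naphtha cap requirements are met with equality.
Optimal quantities: light naphtha = 0.8822 barrels, FCC naphtha = 0.6 barrels.
Total cost: 101.48·0.8822 + 111.47·0.6 = 156.4077.

$156.41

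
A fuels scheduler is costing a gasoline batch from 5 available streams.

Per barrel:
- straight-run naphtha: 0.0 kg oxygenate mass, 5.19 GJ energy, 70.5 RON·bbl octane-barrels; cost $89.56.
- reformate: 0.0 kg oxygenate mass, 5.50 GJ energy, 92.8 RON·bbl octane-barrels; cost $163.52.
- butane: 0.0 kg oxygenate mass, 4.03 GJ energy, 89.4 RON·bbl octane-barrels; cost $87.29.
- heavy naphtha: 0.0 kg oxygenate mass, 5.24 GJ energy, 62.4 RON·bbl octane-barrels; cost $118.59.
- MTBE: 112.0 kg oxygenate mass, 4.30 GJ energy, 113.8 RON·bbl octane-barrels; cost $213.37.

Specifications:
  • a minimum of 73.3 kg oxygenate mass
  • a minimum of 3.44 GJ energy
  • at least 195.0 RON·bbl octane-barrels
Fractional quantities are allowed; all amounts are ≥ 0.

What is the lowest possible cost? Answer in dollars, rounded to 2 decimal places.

$257.32

Let x1 = barrels of straight-run naphtha, x2 = barrels of reformate, x3 = barrels of butane, x4 = barrels of heavy naphtha, x5 = barrels of MTBE.
Minimize 89.56x1 + 163.52x2 + 87.29x3 + 118.59x4 + 213.37x5 s.t.:
  112x5 ≥ 73.3   (oxygenate mass)
  5.19x1 + 5.5x2 + 4.03x3 + 5.24x4 + 4.3x5 ≥ 3.44   (energy)
  70.5x1 + 92.8x2 + 89.4x3 + 62.4x4 + 113.8x5 ≥ 195   (octane-barrels)
  x1, x2, x3, x4, x5 ≥ 0.
The minimum-cost mix takes nothing from straight-run naphtha, reformate, heavy naphtha — only butane, MTBE. Binding constraints: oxygenate mass and octane-barrels.
Solving gives x3 = 1.348, x5 = 0.6545.
Cost = 87.29·1.348 + 213.37·0.6545 = 257.3176.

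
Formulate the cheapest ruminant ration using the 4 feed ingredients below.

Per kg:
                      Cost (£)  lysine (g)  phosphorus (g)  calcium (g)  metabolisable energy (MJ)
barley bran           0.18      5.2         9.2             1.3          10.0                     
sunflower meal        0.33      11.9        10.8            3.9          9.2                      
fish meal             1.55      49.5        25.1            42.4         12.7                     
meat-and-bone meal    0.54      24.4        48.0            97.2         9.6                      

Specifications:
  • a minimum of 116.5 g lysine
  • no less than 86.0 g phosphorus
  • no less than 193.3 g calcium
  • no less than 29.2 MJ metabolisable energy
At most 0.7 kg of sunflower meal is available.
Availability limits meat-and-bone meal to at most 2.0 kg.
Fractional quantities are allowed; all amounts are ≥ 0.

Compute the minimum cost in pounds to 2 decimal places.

£3.17

Treat it as an LP. Let x1 = kg of barley bran, x2 = kg of sunflower meal, x3 = kg of fish meal, x4 = kg of meat-and-bone meal.
Minimize 0.18x1 + 0.33x2 + 1.55x3 + 0.54x4 with:
  5.2x1 + 11.9x2 + 49.5x3 + 24.4x4 ≥ 116.5   (lysine)
  9.2x1 + 10.8x2 + 25.1x3 + 48x4 ≥ 86   (phosphorus)
  1.3x1 + 3.9x2 + 42.4x3 + 97.2x4 ≥ 193.3   (calcium)
  10x1 + 9.2x2 + 12.7x3 + 9.6x4 ≥ 29.2   (metabolisable energy)
  x2 ≤ 0.7
  x4 ≤ 2
  x1, x2, x3, x4 ≥ 0.
The cheapest feasible vertex uses only sunflower meal, fish meal, meat-and-bone meal; barley bran is not used. The lysine, the sunflower meal cap, the meat-and-bone meal cap requirements are met with equality.
Solving gives x2 = 0.7, x3 = 1.199, x4 = 2.
Hence cost = 0.33·0.7 + 1.55·1.199 + 0.54·2 = £3.1695.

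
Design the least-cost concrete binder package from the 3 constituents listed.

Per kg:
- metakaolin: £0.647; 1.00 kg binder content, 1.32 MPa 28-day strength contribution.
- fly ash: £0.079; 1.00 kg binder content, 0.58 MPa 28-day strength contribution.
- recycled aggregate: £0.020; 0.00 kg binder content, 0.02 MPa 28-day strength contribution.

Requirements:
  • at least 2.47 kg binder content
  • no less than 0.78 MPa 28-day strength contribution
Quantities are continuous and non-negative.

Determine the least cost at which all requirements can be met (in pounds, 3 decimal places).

£0.195

This is a linear program. Let x1 = kg of metakaolin, x2 = kg of fly ash, x3 = kg of recycled aggregate.
min 0.647x1 + 0.079x2 + 0.02x3 s.t.:
  1x1 + 1x2 ≥ 2.47   (binder content)
  1.32x1 + 0.58x2 + 0.02x3 ≥ 0.78   (28-day strength contribution)
  x1, x2, x3 ≥ 0.
The minimum-cost mix takes nothing from metakaolin, recycled aggregate — only fly ash. Binding constraint: binder content.
Optimal quantities: fly ash = 2.47 kg.
Total cost: 0.079·2.47 = 0.19513.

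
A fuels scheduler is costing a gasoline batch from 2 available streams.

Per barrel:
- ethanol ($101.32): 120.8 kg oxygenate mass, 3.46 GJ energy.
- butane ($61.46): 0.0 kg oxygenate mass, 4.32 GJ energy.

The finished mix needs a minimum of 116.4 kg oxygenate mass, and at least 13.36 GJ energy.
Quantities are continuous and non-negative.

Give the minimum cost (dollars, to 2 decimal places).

$240.27

Set it up as a linear program. Let x1 = barrels of ethanol, x2 = barrels of butane.
Minimize 101.32x1 + 61.46x2 subject to:
  120.8x1 ≥ 116.4   (oxygenate mass)
  3.46x1 + 4.32x2 ≥ 13.36   (energy)
  x1, x2 ≥ 0.
Both inputs are positive at the optimum. The oxygenate mass and energy requirements are met with equality.
That vertex is x1 = 0.96358, x2 = 2.3208.
Hence cost = 101.32·0.96358 + 61.46·2.3208 = $240.2663.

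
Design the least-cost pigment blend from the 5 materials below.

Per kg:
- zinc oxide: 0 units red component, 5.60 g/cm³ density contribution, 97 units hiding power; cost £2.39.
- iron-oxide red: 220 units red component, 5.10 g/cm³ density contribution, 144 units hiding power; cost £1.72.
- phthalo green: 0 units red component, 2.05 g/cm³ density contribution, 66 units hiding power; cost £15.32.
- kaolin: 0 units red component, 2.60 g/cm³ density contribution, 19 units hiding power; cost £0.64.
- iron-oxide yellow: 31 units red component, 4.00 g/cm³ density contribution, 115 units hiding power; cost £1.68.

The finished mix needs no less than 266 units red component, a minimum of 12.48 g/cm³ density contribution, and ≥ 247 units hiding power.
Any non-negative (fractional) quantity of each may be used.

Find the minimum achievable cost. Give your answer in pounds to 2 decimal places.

£3.75

Let x1 = kg of zinc oxide, x2 = kg of iron-oxide red, x3 = kg of phthalo green, x4 = kg of kaolin, x5 = kg of iron-oxide yellow.
Minimise 2.39x1 + 1.72x2 + 15.32x3 + 0.64x4 + 1.68x5 subject to:
  220x2 + 31x5 ≥ 266   (red component)
  5.6x1 + 5.1x2 + 2.05x3 + 2.6x4 + 4x5 ≥ 12.48   (density contribution)
  97x1 + 144x2 + 66x3 + 19x4 + 115x5 ≥ 247   (hiding power)
  x1, x2, x3, x4, x5 ≥ 0.
The minimum-cost mix takes nothing from zinc oxide, phthalo green, iron-oxide yellow — only iron-oxide red, kaolin. There the density contribution and hiding power constraints are tight.
Solving gives x2 = 1.46, x4 = 1.937.
Objective = 1.72·1.46 + 0.64·1.937 = 3.7509.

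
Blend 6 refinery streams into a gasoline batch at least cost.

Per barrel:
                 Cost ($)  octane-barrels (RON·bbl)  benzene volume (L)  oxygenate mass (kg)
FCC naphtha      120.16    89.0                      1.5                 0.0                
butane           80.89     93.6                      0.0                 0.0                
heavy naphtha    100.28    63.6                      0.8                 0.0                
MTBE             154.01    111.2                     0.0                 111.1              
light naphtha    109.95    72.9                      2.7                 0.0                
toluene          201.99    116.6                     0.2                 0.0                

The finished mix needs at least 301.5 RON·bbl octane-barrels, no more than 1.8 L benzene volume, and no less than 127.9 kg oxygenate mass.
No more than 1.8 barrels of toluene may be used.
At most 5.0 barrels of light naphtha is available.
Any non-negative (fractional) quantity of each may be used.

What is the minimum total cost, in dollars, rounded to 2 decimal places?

Let x1 = barrels of FCC naphtha, x2 = barrels of butane, x3 = barrels of heavy naphtha, x4 = barrels of MTBE, x5 = barrels of light naphtha, x6 = barrels of toluene.
Minimize 120.16x1 + 80.89x2 + 100.28x3 + 154.01x4 + 109.95x5 + 201.99x6 with:
  89x1 + 93.6x2 + 63.6x3 + 111.2x4 + 72.9x5 + 116.6x6 ≥ 301.5   (octane-barrels)
  1.5x1 + 0.8x3 + 2.7x5 + 0.2x6 ≤ 1.8   (benzene volume)
  111.1x4 ≥ 127.9   (oxygenate mass)
  x6 ≤ 1.8
  x5 ≤ 5
  x1, x2, x3, x4, x5, x6 ≥ 0.
At the optimum only butane, MTBE are positive (FCC naphtha, heavy naphtha, light naphtha, toluene = 0). There the octane-barrels and oxygenate mass constraints are tight.
Solving gives x2 = 1.8535, x4 = 1.1512.
Hence cost = 80.89·1.8535 + 154.01·1.1512 = $327.2259.

$327.23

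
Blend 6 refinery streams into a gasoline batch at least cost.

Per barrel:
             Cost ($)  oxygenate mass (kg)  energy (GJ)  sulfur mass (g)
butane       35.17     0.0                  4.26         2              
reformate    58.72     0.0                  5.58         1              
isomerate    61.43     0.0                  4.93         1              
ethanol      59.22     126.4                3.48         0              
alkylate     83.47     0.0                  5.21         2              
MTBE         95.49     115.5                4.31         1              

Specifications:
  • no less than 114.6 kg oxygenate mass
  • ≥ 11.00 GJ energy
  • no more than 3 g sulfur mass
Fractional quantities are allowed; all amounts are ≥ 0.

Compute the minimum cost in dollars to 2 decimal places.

$123.79

Set it up as a linear program. Let x1 = barrels of butane, x2 = barrels of reformate, x3 = barrels of isomerate, x4 = barrels of ethanol, x5 = barrels of alkylate, x6 = barrels of MTBE.
Minimize 35.17x1 + 58.72x2 + 61.43x3 + 59.22x4 + 83.47x5 + 95.49x6 s.t.:
  126.4x4 + 115.5x6 ≥ 114.6   (oxygenate mass)
  4.26x1 + 5.58x2 + 4.93x3 + 3.48x4 + 5.21x5 + 4.31x6 ≥ 11   (energy)
  2x1 + 1x2 + 1x3 + 2x5 + 1x6 ≤ 3   (sulfur mass)
  x1, x2, x3, x4, x5, x6 ≥ 0.
The minimum-cost mix takes nothing from isomerate, alkylate, MTBE — only butane, reformate, ethanol. There the oxygenate mass, energy, sulfur mass constraints are tight.
Solving gives x1 = 1.289, x2 = 0.4217, x4 = 0.9066.
Hence cost = 35.17·1.289 + 58.72·0.4217 + 59.22·0.9066 = $123.7852.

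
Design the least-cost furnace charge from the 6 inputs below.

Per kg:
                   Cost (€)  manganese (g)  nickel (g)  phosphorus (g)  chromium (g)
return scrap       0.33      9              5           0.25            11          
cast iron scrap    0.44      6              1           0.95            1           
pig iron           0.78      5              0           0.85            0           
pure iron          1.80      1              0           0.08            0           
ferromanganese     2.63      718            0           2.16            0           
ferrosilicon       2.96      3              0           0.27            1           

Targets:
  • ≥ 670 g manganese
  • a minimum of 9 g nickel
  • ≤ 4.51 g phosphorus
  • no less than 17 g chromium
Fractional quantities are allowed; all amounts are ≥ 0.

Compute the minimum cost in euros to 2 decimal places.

Let x1 = kg of return scrap, x2 = kg of cast iron scrap, x3 = kg of pig iron, x4 = kg of pure iron, x5 = kg of ferromanganese, x6 = kg of ferrosilicon.
min 0.33x1 + 0.44x2 + 0.78x3 + 1.8x4 + 2.63x5 + 2.96x6 with:
  9x1 + 6x2 + 5x3 + 1x4 + 718x5 + 3x6 ≥ 670   (manganese)
  5x1 + 1x2 ≥ 9   (nickel)
  0.25x1 + 0.95x2 + 0.85x3 + 0.08x4 + 2.16x5 + 0.27x6 ≤ 4.51   (phosphorus)
  11x1 + 1x2 + 1x6 ≥ 17   (chromium)
  x1, x2, x3, x4, x5, x6 ≥ 0.
The minimum-cost mix takes nothing from cast iron scrap, pig iron, pure iron, ferrosilicon — only return scrap, ferromanganese. Binding constraints: manganese and nickel.
Solving gives x1 = 1.8, x5 = 0.9106.
Hence cost = 0.33·1.8 + 2.63·0.9106 = €2.9889.

€2.99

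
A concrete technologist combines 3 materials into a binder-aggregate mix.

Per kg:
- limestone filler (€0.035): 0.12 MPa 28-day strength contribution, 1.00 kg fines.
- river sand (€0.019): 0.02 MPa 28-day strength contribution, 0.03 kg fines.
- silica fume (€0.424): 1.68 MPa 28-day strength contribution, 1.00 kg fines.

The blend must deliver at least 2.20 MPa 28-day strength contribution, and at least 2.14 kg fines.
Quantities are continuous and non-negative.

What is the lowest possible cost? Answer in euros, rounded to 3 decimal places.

Let x1 = kg of limestone filler, x2 = kg of river sand, x3 = kg of silica fume.
Minimise 0.035x1 + 0.019x2 + 0.424x3 s.t.:
  0.12x1 + 0.02x2 + 1.68x3 ≥ 2.2   (28-day strength contribution)
  1x1 + 0.03x2 + 1x3 ≥ 2.14   (fines)
  x1, x2, x3 ≥ 0.
The cheapest feasible vertex uses only limestone filler, silica fume; river sand is not used. Binding constraints: 28-day strength contribution and fines.
That vertex is x1 = 0.89436, x3 = 1.2456.
Total cost: 0.035·0.89436 + 0.424·1.2456 = 0.55944.

€0.559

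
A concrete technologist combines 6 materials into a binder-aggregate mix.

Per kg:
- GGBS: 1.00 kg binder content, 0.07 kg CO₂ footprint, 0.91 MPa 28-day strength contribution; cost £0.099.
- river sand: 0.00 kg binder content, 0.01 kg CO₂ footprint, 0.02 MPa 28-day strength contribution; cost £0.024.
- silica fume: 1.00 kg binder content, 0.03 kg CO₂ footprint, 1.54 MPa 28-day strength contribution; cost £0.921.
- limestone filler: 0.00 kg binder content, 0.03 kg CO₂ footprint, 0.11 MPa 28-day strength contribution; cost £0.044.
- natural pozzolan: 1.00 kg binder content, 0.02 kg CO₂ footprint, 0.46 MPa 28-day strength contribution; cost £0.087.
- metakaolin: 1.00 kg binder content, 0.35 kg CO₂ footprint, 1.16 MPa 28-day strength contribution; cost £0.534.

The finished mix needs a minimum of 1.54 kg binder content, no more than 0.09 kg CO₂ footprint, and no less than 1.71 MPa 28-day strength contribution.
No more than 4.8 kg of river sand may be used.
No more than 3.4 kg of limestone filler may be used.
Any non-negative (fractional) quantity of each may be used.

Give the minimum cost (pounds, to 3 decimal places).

Treat it as an LP. Let x1 = kg of GGBS, x2 = kg of river sand, x3 = kg of silica fume, x4 = kg of limestone filler, x5 = kg of natural pozzolan, x6 = kg of metakaolin.
Minimise 0.099x1 + 0.024x2 + 0.921x3 + 0.044x4 + 0.087x5 + 0.534x6 with:
  1x1 + 1x3 + 1x5 + 1x6 ≥ 1.54   (binder content)
  0.07x1 + 0.01x2 + 0.03x3 + 0.03x4 + 0.02x5 + 0.35x6 ≤ 0.09   (CO₂ footprint)
  0.91x1 + 0.02x2 + 1.54x3 + 0.11x4 + 0.46x5 + 1.16x6 ≥ 1.71   (28-day strength contribution)
  x2 ≤ 4.8
  x4 ≤ 3.4
  x1, x2, x3, x4, x5, x6 ≥ 0.
At the optimum only GGBS, natural pozzolan are positive (river sand, silica fume, limestone filler, metakaolin = 0). There the CO₂ footprint and 28-day strength contribution constraints are tight.
So GGBS = 0.5143 kg, natural pozzolan = 2.7 kg.
Cost = 0.099·0.5143 + 0.087·2.7 = 0.28582.

£0.286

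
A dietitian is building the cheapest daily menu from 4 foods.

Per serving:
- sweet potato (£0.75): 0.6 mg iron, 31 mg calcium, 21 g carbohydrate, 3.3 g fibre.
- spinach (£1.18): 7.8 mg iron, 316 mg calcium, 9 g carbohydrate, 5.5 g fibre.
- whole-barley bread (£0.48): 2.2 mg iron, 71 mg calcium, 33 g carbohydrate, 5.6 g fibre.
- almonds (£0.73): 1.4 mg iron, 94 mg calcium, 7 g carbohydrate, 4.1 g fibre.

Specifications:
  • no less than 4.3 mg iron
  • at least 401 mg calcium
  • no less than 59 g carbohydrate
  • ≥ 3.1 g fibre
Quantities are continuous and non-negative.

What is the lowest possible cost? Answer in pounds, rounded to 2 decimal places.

Let x1 = servings of sweet potato, x2 = servings of spinach, x3 = servings of whole-barley bread, x4 = servings of almonds.
min 0.75x1 + 1.18x2 + 0.48x3 + 0.73x4 with:
  0.6x1 + 7.8x2 + 2.2x3 + 1.4x4 ≥ 4.3   (iron)
  31x1 + 316x2 + 71x3 + 94x4 ≥ 401   (calcium)
  21x1 + 9x2 + 33x3 + 7x4 ≥ 59   (carbohydrate)
  3.3x1 + 5.5x2 + 5.6x3 + 4.1x4 ≥ 3.1   (fibre)
  x1, x2, x3, x4 ≥ 0.
The cheapest feasible vertex uses only spinach, whole-barley bread; sweet potato, almonds are not used. There the calcium and carbohydrate constraints are tight.
Optimal quantities: spinach = 0.9239 servings, whole-barley bread = 1.536 servings.
Hence cost = 1.18·0.9239 + 0.48·1.536 = £1.8275.

£1.83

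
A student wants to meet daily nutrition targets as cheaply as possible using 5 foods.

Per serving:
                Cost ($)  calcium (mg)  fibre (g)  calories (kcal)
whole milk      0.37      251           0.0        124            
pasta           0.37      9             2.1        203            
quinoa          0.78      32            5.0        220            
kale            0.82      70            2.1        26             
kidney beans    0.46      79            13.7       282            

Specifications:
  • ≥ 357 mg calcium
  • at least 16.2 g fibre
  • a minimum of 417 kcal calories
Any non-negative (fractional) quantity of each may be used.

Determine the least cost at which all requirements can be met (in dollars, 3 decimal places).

$0.932

Let x1 = servings of whole milk, x2 = servings of pasta, x3 = servings of quinoa, x4 = servings of kale, x5 = servings of kidney beans.
min 0.37x1 + 0.37x2 + 0.78x3 + 0.82x4 + 0.46x5 with:
  251x1 + 9x2 + 32x3 + 70x4 + 79x5 ≥ 357   (calcium)
  2.1x2 + 5x3 + 2.1x4 + 13.7x5 ≥ 16.2   (fibre)
  124x1 + 203x2 + 220x3 + 26x4 + 282x5 ≥ 417   (calories)
  x1, x2, x3, x4, x5 ≥ 0.
The minimum-cost mix takes nothing from pasta, quinoa, kale — only whole milk, kidney beans. Binding constraints: calcium and fibre.
Solving gives x1 = 1.05, x5 = 1.182.
Total cost: 0.37·1.05 + 0.46·1.182 = 0.93222.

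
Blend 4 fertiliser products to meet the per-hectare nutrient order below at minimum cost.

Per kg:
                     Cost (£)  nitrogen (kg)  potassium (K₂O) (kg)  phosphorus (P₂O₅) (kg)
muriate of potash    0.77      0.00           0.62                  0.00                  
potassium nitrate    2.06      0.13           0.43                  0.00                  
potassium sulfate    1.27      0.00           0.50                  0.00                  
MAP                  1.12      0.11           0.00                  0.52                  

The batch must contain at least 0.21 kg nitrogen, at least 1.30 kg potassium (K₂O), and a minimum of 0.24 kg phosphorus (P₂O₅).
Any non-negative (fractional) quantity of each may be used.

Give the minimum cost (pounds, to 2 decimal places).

£3.75

Set it up as a linear program. Let x1 = kg of muriate of potash, x2 = kg of potassium nitrate, x3 = kg of potassium sulfate, x4 = kg of MAP.
min 0.77x1 + 2.06x2 + 1.27x3 + 1.12x4 s.t.:
  0.13x2 + 0.11x4 ≥ 0.21   (nitrogen)
  0.62x1 + 0.43x2 + 0.5x3 ≥ 1.3   (potassium (K₂O))
  0.52x4 ≥ 0.24   (phosphorus (P₂O₅))
  x1, x2, x3, x4 ≥ 0.
At the optimum only muriate of potash, MAP are positive (potassium nitrate, potassium sulfate = 0). There the nitrogen and potassium (K₂O) constraints are tight.
Optimal quantities: muriate of potash = 2.097 kg, MAP = 1.909 kg.
Hence cost = 0.77·2.097 + 1.12·1.909 = £3.7528.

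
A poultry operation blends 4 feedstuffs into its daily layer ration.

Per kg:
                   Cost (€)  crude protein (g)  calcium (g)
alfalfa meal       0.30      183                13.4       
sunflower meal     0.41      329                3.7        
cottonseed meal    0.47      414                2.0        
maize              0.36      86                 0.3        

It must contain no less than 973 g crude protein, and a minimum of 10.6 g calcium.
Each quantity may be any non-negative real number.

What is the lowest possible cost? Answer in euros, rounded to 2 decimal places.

€1.15

This is a linear program. Let x1 = kg of alfalfa meal, x2 = kg of sunflower meal, x3 = kg of cottonseed meal, x4 = kg of maize.
Minimize 0.3x1 + 0.41x2 + 0.47x3 + 0.36x4 s.t.:
  183x1 + 329x2 + 414x3 + 86x4 ≥ 973   (crude protein)
  13.4x1 + 3.7x2 + 2x3 + 0.3x4 ≥ 10.6   (calcium)
  x1, x2, x3, x4 ≥ 0.
The optimal basis is {alfalfa meal, cottonseed meal}; sunflower meal, maize drop out. The crude protein and calcium requirements are met with equality.
So alfalfa meal = 0.4714 kg, cottonseed meal = 2.142 kg.
Total cost: 0.3·0.4714 + 0.47·2.142 = 1.1482.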